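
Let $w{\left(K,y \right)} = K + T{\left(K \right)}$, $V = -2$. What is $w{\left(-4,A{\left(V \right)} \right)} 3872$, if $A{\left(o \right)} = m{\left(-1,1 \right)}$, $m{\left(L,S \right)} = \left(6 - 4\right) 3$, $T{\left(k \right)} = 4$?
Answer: $0$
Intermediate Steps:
$m{\left(L,S \right)} = 6$ ($m{\left(L,S \right)} = 2 \cdot 3 = 6$)
$A{\left(o \right)} = 6$
$w{\left(K,y \right)} = 4 + K$ ($w{\left(K,y \right)} = K + 4 = 4 + K$)
$w{\left(-4,A{\left(V \right)} \right)} 3872 = \left(4 - 4\right) 3872 = 0 \cdot 3872 = 0$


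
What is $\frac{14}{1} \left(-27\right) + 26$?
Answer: $-352$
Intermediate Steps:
$\frac{14}{1} \left(-27\right) + 26 = 14 \cdot 1 \left(-27\right) + 26 = 14 \left(-27\right) + 26 = -378 + 26 = -352$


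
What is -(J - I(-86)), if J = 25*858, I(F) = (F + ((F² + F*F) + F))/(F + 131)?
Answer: -190126/9 ≈ -21125.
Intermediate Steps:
I(F) = (2*F + 2*F²)/(131 + F) (I(F) = (F + ((F² + F²) + F))/(131 + F) = (F + (2*F² + F))/(131 + F) = (F + (F + 2*F²))/(131 + F) = (2*F + 2*F²)/(131 + F))
J = 21450
-(J - I(-86)) = -(21450 - 2*(-86)*(1 - 86)/(131 - 86)) = -(21450 - 2*(-86)*(-85)/45) = -(21450 - 1*2924/9) = -(21450 - 2924/9) = -1*190126/9 = -190126/9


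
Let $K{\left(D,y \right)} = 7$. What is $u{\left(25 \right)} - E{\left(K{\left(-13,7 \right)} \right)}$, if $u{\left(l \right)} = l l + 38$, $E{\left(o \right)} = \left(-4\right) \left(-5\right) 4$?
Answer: $583$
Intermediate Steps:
$E{\left(o \right)} = 80$ ($E{\left(o \right)} = 20 \cdot 4 = 80$)
$u{\left(l \right)} = 38 + l^{2}$ ($u{\left(l \right)} = l^{2} + 38 = 38 + l^{2}$)
$u{\left(25 \right)} - E{\left(K{\left(-13,7 \right)} \right)} = \left(38 + 25^{2}\right) - 80 = \left(38 + 625\right) - 80 = 663 - 80 = 583$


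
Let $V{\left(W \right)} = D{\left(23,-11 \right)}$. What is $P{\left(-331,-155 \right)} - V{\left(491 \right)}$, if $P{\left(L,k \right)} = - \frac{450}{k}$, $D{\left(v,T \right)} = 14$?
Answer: $- \frac{344}{31} \approx -11.097$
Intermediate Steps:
$V{\left(W \right)} = 14$
$P{\left(-331,-155 \right)} - V{\left(491 \right)} = - \frac{450}{-155} - 14 = \left(-450\right) \left(- \frac{1}{155}\right) - 14 = \frac{90}{31} - 14 = - \frac{344}{31}$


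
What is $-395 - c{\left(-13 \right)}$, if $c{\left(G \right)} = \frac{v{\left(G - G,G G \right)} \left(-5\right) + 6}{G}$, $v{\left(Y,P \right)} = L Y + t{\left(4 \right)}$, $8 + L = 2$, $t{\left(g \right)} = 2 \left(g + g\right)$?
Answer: $- \frac{5209}{13} \approx -400.69$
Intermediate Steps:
$t{\left(g \right)} = 4 g$ ($t{\left(g \right)} = 2 \cdot 2 g = 4 g$)
$L = -6$ ($L = -8 + 2 = -6$)
$v{\left(Y,P \right)} = 16 - 6 Y$ ($v{\left(Y,P \right)} = - 6 Y + 4 \cdot 4 = - 6 Y + 16 = 16 - 6 Y$)
$c{\left(G \right)} = - \frac{74}{G}$ ($c{\left(G \right)} = \frac{\left(16 - 6 \left(G - G\right)\right) \left(-5\right) + 6}{G} = \frac{\left(16 - 0\right) \left(-5\right) + 6}{G} = \frac{\left(16 + 0\right) \left(-5\right) + 6}{G} = \frac{16 \left(-5\right) + 6}{G} = \frac{-80 + 6}{G} = - \frac{74}{G}$)
$-395 - c{\left(-13 \right)} = -395 - - \frac{74}{-13} = -395 - \left(-74\right) \left(- \frac{1}{13}\right) = -395 - \frac{74}{13} = - \frac{5209}{13}$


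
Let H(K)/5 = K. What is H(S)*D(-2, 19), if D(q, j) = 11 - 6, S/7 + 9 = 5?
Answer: -700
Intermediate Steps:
S = -28 (S = -63 + 7*5 = -63 + 35 = -28)
H(K) = 5*K
D(q, j) = 5
H(S)*D(-2, 19) = (5*(-28))*5 = -140*5 = -700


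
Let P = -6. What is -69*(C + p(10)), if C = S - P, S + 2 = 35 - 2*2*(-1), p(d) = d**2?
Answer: -9867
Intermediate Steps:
S = 37 (S = -2 + (35 - 2*2*(-1)) = -2 + (35 - 4*(-1)) = -2 + (35 - 1*(-4)) = -2 + (35 + 4) = -2 + 39 = 37)
C = 43 (C = 37 - 1*(-6) = 37 + 6 = 43)
-69*(C + p(10)) = -69*(43 + 10**2) = -69*(43 + 100) = -69*143 = -9867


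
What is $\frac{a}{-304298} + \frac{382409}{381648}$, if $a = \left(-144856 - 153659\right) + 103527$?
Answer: $\frac{95391537053}{58067361552} \approx 1.6428$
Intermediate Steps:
$a = -194988$ ($a = -298515 + 103527 = -194988$)
$\frac{a}{-304298} + \frac{382409}{381648} = - \frac{194988}{-304298} + \frac{382409}{381648} = \left(-194988\right) \left(- \frac{1}{304298}\right) + 382409 \cdot \frac{1}{381648} = \frac{97494}{152149} + \frac{382409}{381648} = \frac{95391537053}{58067361552}$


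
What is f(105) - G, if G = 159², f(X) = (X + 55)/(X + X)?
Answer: -530885/21 ≈ -25280.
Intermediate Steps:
f(X) = (55 + X)/(2*X) (f(X) = (55 + X)/((2*X)) = (55 + X)*(1/(2*X)) = (55 + X)/(2*X))
G = 25281
f(105) - G = (½)*(55 + 105)/105 - 1*25281 = (½)*(1/105)*160 - 25281 = 16/21 - 25281 = -530885/21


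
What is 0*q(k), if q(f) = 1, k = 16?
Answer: 0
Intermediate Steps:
0*q(k) = 0*1 = 0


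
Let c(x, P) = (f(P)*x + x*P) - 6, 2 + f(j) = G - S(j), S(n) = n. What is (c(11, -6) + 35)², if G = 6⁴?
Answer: 203433169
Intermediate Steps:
G = 1296
f(j) = 1294 - j (f(j) = -2 + (1296 - j) = 1294 - j)
c(x, P) = -6 + P*x + x*(1294 - P) (c(x, P) = ((1294 - P)*x + x*P) - 6 = (x*(1294 - P) + P*x) - 6 = (P*x + x*(1294 - P)) - 6 = -6 + P*x + x*(1294 - P))
(c(11, -6) + 35)² = ((-6 + 1294*11) + 35)² = ((-6 + 14234) + 35)² = (14228 + 35)² = 14263² = 203433169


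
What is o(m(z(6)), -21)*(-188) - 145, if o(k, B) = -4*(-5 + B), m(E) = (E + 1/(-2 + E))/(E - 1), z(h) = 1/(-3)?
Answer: -19697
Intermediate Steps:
z(h) = -⅓
m(E) = (E + 1/(-2 + E))/(-1 + E)
o(k, B) = 20 - 4*B
o(m(z(6)), -21)*(-188) - 145 = (20 - 4*(-21))*(-188) - 145 = (20 + 84)*(-188) - 145 = 104*(-188) - 145 = -19552 - 145 = -19697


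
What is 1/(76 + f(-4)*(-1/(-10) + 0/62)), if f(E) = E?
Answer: 5/378 ≈ 0.013228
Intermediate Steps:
1/(76 + f(-4)*(-1/(-10) + 0/62)) = 1/(76 - 4*(-1/(-10) + 0/62)) = 1/(76 - 4*(-1*(-⅒) + 0*(1/62))) = 1/(76 - 4*(⅒ + 0)) = 1/(76 - 4*⅒) = 1/(76 - ⅖) = 1/(378/5) = 5/378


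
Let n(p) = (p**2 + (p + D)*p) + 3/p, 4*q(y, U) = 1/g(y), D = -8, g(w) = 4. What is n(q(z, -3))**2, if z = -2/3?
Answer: 36978561/16384 ≈ 2257.0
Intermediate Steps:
z = -2/3 (z = -2*1/3 = -2/3 ≈ -0.66667)
q(y, U) = 1/16 (q(y, U) = (1/4)/4 = (1/4)*(1/4) = 1/16)
n(p) = p**2 + 3/p + p*(-8 + p) (n(p) = (p**2 + (p - 8)*p) + 3/p = (p**2 + (-8 + p)*p) + 3/p = (p**2 + p*(-8 + p)) + 3/p = p**2 + 3/p + p*(-8 + p))
n(q(z, -3))**2 = ((3 + 2*(1/16)**2*(-4 + 1/16))/(1/16))**2 = (16*(3 + 2*(1/256)*(-63/16)))**2 = (16*(3 - 63/2048))**2 = (16*(6081/2048))**2 = (6081/128)**2 = 36978561/16384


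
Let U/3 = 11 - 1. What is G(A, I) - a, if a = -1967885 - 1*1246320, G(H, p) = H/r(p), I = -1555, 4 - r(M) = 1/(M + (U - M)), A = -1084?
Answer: 382457875/119 ≈ 3.2139e+6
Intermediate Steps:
U = 30 (U = 3*(11 - 1) = 3*10 = 30)
r(M) = 119/30 (r(M) = 4 - 1/(M + (30 - M)) = 4 - 1/30 = 119/30)
G(H, p) = 30*H/119 (G(H, p) = H/(119/30) = H*(30/119) = 30*H/119)
a = -3214205 (a = -1967885 - 1246320 = -3214205)
G(A, I) - a = (30/119)*(-1084) - 1*(-3214205) = -32520/119 + 3214205 = 382457875/119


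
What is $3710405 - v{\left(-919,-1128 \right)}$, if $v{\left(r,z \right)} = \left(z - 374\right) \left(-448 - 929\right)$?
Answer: $1642151$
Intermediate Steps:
$v{\left(r,z \right)} = 514998 - 1377 z$ ($v{\left(r,z \right)} = \left(-374 + z\right) \left(-1377\right) = 514998 - 1377 z$)
$3710405 - v{\left(-919,-1128 \right)} = 3710405 - \left(514998 - -1553256\right) = 3710405 - \left(514998 + 1553256\right) = 3710405 - 2068254 = 1642151$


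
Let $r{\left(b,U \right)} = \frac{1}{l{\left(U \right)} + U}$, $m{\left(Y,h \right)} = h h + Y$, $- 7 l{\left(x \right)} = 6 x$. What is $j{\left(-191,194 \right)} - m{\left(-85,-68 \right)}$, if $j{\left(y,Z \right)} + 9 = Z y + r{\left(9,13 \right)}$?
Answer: $- \frac{540819}{13} \approx -41601.0$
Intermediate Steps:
$l{\left(x \right)} = - \frac{6 x}{7}$
$m{\left(Y,h \right)} = Y + h^{2}$ ($m{\left(Y,h \right)} = h^{2} + Y = Y + h^{2}$)
$r{\left(b,U \right)} = \frac{7}{U}$ ($r{\left(b,U \right)} = \frac{1}{- \frac{6 U}{7} + U} = \frac{1}{\frac{1}{7} U} = \frac{7}{U}$)
$j{\left(y,Z \right)} = - \frac{110}{13} + Z y$ ($j{\left(y,Z \right)} = -9 + \left(Z y + \frac{7}{13}\right) = -9 + \left(\frac{7}{13} + Z y\right) = - \frac{110}{13} + Z y$)
$j{\left(-191,194 \right)} - m{\left(-85,-68 \right)} = \left(- \frac{110}{13} + 194 \left(-191\right)\right) - \left(-85 + \left(-68\right)^{2}\right) = \left(- \frac{110}{13} - 37054\right) - \left(-85 + 4624\right) = - \frac{481812}{13} - 4539 = - \frac{540819}{13}$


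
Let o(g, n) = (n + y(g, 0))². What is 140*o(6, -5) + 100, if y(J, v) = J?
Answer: 240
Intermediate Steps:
o(g, n) = (g + n)² (o(g, n) = (n + g)² = (g + n)²)
140*o(6, -5) + 100 = 140*(6 - 5)² + 100 = 140*1² + 100 = 140*1 + 100 = 140 + 100 = 240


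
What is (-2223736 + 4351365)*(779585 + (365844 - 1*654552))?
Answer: 1044404140633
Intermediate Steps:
(-2223736 + 4351365)*(779585 + (365844 - 1*654552)) = 2127629*(779585 + (365844 - 654552)) = 2127629*(779585 - 288708) = 2127629*490877 = 1044404140633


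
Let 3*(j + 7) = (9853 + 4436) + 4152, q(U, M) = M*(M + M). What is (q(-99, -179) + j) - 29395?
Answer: 40827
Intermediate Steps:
q(U, M) = 2*M**2 (q(U, M) = M*(2*M) = 2*M**2)
j = 6140 (j = -7 + ((9853 + 4436) + 4152)/3 = -7 + (14289 + 4152)/3 = -7 + (1/3)*18441 = -7 + 6147 = 6140)
(q(-99, -179) + j) - 29395 = (2*(-179)**2 + 6140) - 29395 = (2*32041 + 6140) - 29395 = (64082 + 6140) - 29395 = 70222 - 29395 = 40827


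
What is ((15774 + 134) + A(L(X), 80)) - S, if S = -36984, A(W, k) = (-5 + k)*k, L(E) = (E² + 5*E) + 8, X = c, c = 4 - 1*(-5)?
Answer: 58892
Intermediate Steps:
c = 9 (c = 4 + 5 = 9)
X = 9
L(E) = 8 + E² + 5*E
A(W, k) = k*(-5 + k)
((15774 + 134) + A(L(X), 80)) - S = ((15774 + 134) + 80*(-5 + 80)) - 1*(-36984) = (15908 + 80*75) + 36984 = (15908 + 6000) + 36984 = 21908 + 36984 = 58892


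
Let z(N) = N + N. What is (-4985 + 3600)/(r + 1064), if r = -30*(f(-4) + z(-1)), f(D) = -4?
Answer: -1385/1244 ≈ -1.1133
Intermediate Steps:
z(N) = 2*N
r = 180 (r = -30*(-4 + 2*(-1)) = -30*(-4 - 2) = -30*(-6) = 180)
(-4985 + 3600)/(r + 1064) = (-4985 + 3600)/(180 + 1064) = -1385/1244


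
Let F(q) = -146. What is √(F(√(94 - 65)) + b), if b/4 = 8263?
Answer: √32906 ≈ 181.40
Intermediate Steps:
b = 33052 (b = 4*8263 = 33052)
√(F(√(94 - 65)) + b) = √(-146 + 33052) = √32906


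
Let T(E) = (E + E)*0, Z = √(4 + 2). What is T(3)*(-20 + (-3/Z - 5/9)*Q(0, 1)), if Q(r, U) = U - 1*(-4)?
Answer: 0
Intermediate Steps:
Q(r, U) = 4 + U (Q(r, U) = U + 4 = 4 + U)
Z = √6 ≈ 2.4495
T(E) = 0 (T(E) = (2*E)*0 = 0)
T(3)*(-20 + (-3/Z - 5/9)*Q(0, 1)) = 0*(-20 + (-3*√6/6 - 5/9)*(4 + 1)) = 0*(-20 + (-√6/2 - 5*⅑)*5) = 0*(-20 + (-√6/2 - 5/9)*5) = 0*(-20 + (-5/9 - √6/2)*5) = 0*(-20 + (-25/9 - 5*√6/2)) = 0*(-205/9 - 5*√6/2) = 0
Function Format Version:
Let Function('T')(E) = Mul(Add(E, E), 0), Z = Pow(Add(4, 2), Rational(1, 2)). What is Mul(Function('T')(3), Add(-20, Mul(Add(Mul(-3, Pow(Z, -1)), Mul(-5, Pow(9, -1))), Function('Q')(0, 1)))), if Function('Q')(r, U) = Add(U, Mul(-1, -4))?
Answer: 0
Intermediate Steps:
Function('Q')(r, U) = Add(4, U) (Function('Q')(r, U) = Add(U, 4) = Add(4, U))
Z = Pow(6, Rational(1, 2)) ≈ 2.4495
Function('T')(E) = 0 (Function('T')(E) = Mul(Mul(2, E), 0) = 0)
Mul(Function('T')(3), Add(-20, Mul(Add(Mul(-3, Pow(Z, -1)), Mul(-5, Pow(9, -1))), Function('Q')(0, 1)))) = Mul(0, Add(-20, Mul(Add(Mul(-3, Pow(Pow(6, Rational(1, 2)), -1)), Mul(-5, Pow(9, -1))), Add(4, 1)))) = Mul(0, Add(-20, Mul(Add(Mul(-3, Mul(Rational(1, 6), Pow(6, Rational(1, 2)))), Mul(-5, Rational(1, 9))), 5))) = Mul(0, Add(-20, Mul(Add(Mul(Rational(-1, 2), Pow(6, Rational(1, 2))), Rational(-5, 9)), 5))) = Mul(0, Add(-20, Mul(Add(Rational(-5, 9), Mul(Rational(-1, 2), Pow(6, Rational(1, 2)))), 5))) = Mul(0, Add(-20, Add(Rational(-25, 9), Mul(Rational(-5, 2), Pow(6, Rational(1, 2)))))) = Mul(0, Add(Rational(-205, 9), Mul(Rational(-5, 2), Pow(6, Rational(1, 2))))) = 0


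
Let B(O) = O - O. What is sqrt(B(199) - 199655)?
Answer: I*sqrt(199655) ≈ 446.83*I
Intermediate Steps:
B(O) = 0
sqrt(B(199) - 199655) = sqrt(0 - 199655) = sqrt(-199655) = I*sqrt(199655)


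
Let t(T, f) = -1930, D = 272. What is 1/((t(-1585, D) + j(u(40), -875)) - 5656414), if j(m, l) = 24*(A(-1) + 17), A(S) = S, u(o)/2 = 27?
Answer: -1/5657960 ≈ -1.7674e-7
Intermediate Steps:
u(o) = 54 (u(o) = 2*27 = 54)
j(m, l) = 384 (j(m, l) = 24*(-1 + 17) = 24*16 = 384)
1/((t(-1585, D) + j(u(40), -875)) - 5656414) = 1/((-1930 + 384) - 5656414) = 1/(-1546 - 5656414) = 1/(-5657960) = -1/5657960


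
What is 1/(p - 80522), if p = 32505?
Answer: -1/48017 ≈ -2.0826e-5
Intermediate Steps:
1/(p - 80522) = 1/(32505 - 80522) = 1/(-48017) = -1/48017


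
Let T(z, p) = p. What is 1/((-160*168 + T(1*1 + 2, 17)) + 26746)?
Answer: -1/117 ≈ -0.0085470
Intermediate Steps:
1/((-160*168 + T(1*1 + 2, 17)) + 26746) = 1/((-160*168 + 17) + 26746) = 1/((-26880 + 17) + 26746) = 1/(-26863 + 26746) = 1/(-117) = -1/117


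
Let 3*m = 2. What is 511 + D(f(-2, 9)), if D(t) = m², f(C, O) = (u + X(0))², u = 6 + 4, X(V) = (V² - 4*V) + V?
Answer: 4603/9 ≈ 511.44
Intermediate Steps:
m = ⅔ (m = (⅓)*2 = ⅔ ≈ 0.66667)
X(V) = V² - 3*V
u = 10
f(C, O) = 100 (f(C, O) = (10 + 0*(-3 + 0))² = (10 + 0*(-3))² = (10 + 0)² = 10² = 100)
D(t) = 4/9 (D(t) = (⅔)² = 4/9)
511 + D(f(-2, 9)) = 511 + 4/9 = 4603/9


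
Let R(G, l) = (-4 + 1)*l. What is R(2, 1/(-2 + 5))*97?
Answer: -97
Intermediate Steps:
R(G, l) = -3*l
R(2, 1/(-2 + 5))*97 = -3/(-2 + 5)*97 = -3/3*97 = -3*1/3*97 = -1*97 = -97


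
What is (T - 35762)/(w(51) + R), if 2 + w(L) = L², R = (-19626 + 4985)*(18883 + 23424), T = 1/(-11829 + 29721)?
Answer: 639853703/11082558651696 ≈ 5.7735e-5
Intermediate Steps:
T = 1/17892 ≈ 5.5891e-5
R = -619416787 (R = -14641*42307 = -619416787)
w(L) = -2 + L²
(T - 35762)/(w(51) + R) = (1/17892 - 35762)/((-2 + 51²) - 619416787) = -639853703/(17892*((-2 + 2601) - 619416787)) = -639853703/(17892*(2599 - 619416787)) = -639853703/17892/(-619414188) = -639853703/17892*(-1/619414188) = 639853703/11082558651696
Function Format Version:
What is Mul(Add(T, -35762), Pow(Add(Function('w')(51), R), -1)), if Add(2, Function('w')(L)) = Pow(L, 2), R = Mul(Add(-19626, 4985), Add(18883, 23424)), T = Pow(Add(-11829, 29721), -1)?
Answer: Rational(639853703, 11082558651696) ≈ 5.7735e-5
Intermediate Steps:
T = Rational(1, 17892) (T = Pow(17892, -1) = Rational(1, 17892) ≈ 5.5891e-5)
R = -619416787 (R = Mul(-14641, 42307) = -619416787)
Function('w')(L) = Add(-2, Pow(L, 2))
Mul(Add(T, -35762), Pow(Add(Function('w')(51), R), -1)) = Mul(Add(Rational(1, 17892), -35762), Pow(Add(Add(-2, Pow(51, 2)), -619416787), -1)) = Mul(Rational(-639853703, 17892), Pow(Add(Add(-2, 2601), -619416787), -1)) = Mul(Rational(-639853703, 17892), Pow(Add(2599, -619416787), -1)) = Mul(Rational(-639853703, 17892), Pow(-619414188, -1)) = Mul(Rational(-639853703, 17892), Rational(-1, 619414188)) = Rational(639853703, 11082558651696)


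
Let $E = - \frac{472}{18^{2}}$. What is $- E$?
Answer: $\frac{118}{81} \approx 1.4568$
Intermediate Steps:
$E = - \frac{118}{81}$ ($E = - \frac{472}{324} = \left(-472\right) \frac{1}{324} = - \frac{118}{81} \approx -1.4568$)
$- E = \left(-1\right) \left(- \frac{118}{81}\right) = \frac{118}{81}$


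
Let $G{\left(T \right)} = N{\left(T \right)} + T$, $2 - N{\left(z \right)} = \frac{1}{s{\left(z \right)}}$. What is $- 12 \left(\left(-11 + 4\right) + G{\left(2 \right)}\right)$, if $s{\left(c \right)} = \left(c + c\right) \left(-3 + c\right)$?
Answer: $33$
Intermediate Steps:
$s{\left(c \right)} = 2 c \left(-3 + c\right)$
$N{\left(z \right)} = 2 - \frac{1}{2 z \left(-3 + z\right)}$
$G{\left(T \right)} = T + \frac{-1 + 4 T \left(-3 + T\right)}{2 T \left(-3 + T\right)}$ ($G{\left(T \right)} = \frac{-1 + 4 T \left(-3 + T\right)}{2 T \left(-3 + T\right)} + T = T + \frac{-1 + 4 T \left(-3 + T\right)}{2 T \left(-3 + T\right)}$)
$- 12 \left(\left(-11 + 4\right) + G{\left(2 \right)}\right) = - 12 \left(\left(-11 + 4\right) + \frac{- \frac{1}{2} + 2 \left(-3 + 2\right) \left(2 + 2\right)}{2 \left(-3 + 2\right)}\right) = - 12 \left(-7 + \frac{- \frac{1}{2} + 2 \left(-1\right) 4}{2 \left(-1\right)}\right) = - 12 \left(-7 + \frac{1}{2} \left(-1\right) \left(- \frac{1}{2} - 8\right)\right) = - 12 \left(-7 + \frac{1}{2} \left(-1\right) \left(- \frac{17}{2}\right)\right) = - 12 \left(-7 + \frac{17}{4}\right) = \left(-12\right) \left(- \frac{11}{4}\right) = 33$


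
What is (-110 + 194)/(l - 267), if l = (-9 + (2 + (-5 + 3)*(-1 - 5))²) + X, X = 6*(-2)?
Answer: -21/23 ≈ -0.91304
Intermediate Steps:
X = -12
l = 175 (l = (-9 + (2 + (-5 + 3)*(-1 - 5))²) - 12 = (-9 + (2 - 2*(-6))²) - 12 = (-9 + (2 + 12)²) - 12 = (-9 + 14²) - 12 = (-9 + 196) - 12 = 187 - 12 = 175)
(-110 + 194)/(l - 267) = (-110 + 194)/(175 - 267) = 84/(-92) = 84*(-1/92) = -21/23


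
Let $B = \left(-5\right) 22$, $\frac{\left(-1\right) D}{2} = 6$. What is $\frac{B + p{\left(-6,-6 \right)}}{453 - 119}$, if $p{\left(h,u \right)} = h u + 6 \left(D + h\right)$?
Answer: $- \frac{91}{167} \approx -0.54491$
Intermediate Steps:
$D = -12$ ($D = \left(-2\right) 6 = -12$)
$p{\left(h,u \right)} = -72 + 6 h + h u$ ($p{\left(h,u \right)} = h u + 6 \left(-12 + h\right) = h u + \left(-72 + 6 h\right) = -72 + 6 h + h u$)
$B = -110$
$\frac{B + p{\left(-6,-6 \right)}}{453 - 119} = \frac{-110 - 72}{453 - 119} = \frac{-110 - 72}{334} = \left(-110 - 72\right) \frac{1}{334} = \left(-182\right) \frac{1}{334} = - \frac{91}{167}$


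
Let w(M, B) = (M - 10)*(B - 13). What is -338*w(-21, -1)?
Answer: -146692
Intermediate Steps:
w(M, B) = (-13 + B)*(-10 + M) (w(M, B) = (-10 + M)*(-13 + B) = (-13 + B)*(-10 + M))
-338*w(-21, -1) = -338*(130 - 13*(-21) - 10*(-1) - 1*(-21)) = -338*(130 + 273 + 10 + 21) = -338*434 = -146692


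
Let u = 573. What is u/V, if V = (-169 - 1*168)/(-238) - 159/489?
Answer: 22228962/42317 ≈ 525.30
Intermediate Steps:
V = 42317/38794 (V = (-169 - 168)*(-1/238) - 159*1/489 = -337*(-1/238) - 53/163 = 337/238 - 53/163 = 42317/38794 ≈ 1.0908)
u/V = 573/(42317/38794) = 573*(38794/42317) = 22228962/42317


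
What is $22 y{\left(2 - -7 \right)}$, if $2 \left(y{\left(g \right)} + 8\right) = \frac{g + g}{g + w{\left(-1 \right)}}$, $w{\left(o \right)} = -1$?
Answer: $- \frac{605}{4} \approx -151.25$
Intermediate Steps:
$y{\left(g \right)} = -8 + \frac{g}{-1 + g}$ ($y{\left(g \right)} = -8 + \frac{\left(g + g\right) \frac{1}{g - 1}}{2} = -8 + \frac{2 g \frac{1}{-1 + g}}{2} = -8 + \frac{g}{-1 + g}$)
$22 y{\left(2 - -7 \right)} = 22 \frac{8 - 7 \left(2 - -7\right)}{-1 + \left(2 - -7\right)} = 22 \frac{8 - 7 \left(2 + 7\right)}{-1 + \left(2 + 7\right)} = 22 \frac{8 - 63}{-1 + 9} = 22 \frac{8 - 63}{8} = 22 \cdot \frac{1}{8} \left(-55\right) = 22 \left(- \frac{55}{8}\right) = - \frac{605}{4}$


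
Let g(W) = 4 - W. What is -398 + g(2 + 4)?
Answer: -400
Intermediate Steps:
-398 + g(2 + 4) = -398 + (4 - (2 + 4)) = -398 + (4 - 1*6) = -398 + (4 - 6) = -398 - 2 = -400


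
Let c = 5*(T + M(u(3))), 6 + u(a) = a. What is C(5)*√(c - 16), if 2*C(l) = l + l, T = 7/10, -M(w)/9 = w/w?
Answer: 5*I*√230/2 ≈ 37.914*I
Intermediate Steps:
u(a) = -6 + a
M(w) = -9 (M(w) = -9*w/w = -9*1 = -9)
T = 7/10 (T = 7*(⅒) = 7/10 ≈ 0.70000)
C(l) = l (C(l) = (l + l)/2 = (2*l)/2 = l)
c = -83/2 (c = 5*(7/10 - 9) = 5*(-83/10) = -83/2 ≈ -41.500)
C(5)*√(c - 16) = 5*√(-83/2 - 16) = 5*√(-115/2) = 5*(I*√230/2) = 5*I*√230/2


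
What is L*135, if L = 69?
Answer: 9315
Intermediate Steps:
L*135 = 69*135 = 9315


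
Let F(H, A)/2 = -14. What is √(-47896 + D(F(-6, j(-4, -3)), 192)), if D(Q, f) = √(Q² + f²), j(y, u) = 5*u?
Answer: 2*√(-11974 + √2353) ≈ 218.41*I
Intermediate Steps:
F(H, A) = -28 (F(H, A) = 2*(-14) = -28)
√(-47896 + D(F(-6, j(-4, -3)), 192)) = √(-47896 + √((-28)² + 192²)) = √(-47896 + √(784 + 36864)) = √(-47896 + √37648) = √(-47896 + 4*√2353)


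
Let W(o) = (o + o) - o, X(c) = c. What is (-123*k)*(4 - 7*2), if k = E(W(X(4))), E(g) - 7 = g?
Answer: 13530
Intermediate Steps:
W(o) = o (W(o) = 2*o - o = o)
E(g) = 7 + g
k = 11 (k = 7 + 4 = 11)
(-123*k)*(4 - 7*2) = (-123*11)*(4 - 7*2) = -1353*(4 - 14) = -1353*(-10) = 13530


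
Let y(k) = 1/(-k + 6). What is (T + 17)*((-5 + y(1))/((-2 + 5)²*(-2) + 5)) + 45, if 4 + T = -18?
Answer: 561/13 ≈ 43.154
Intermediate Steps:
T = -22 (T = -4 - 18 = -22)
y(k) = 1/(6 - k)
(T + 17)*((-5 + y(1))/((-2 + 5)²*(-2) + 5)) + 45 = (-22 + 17)*((-5 - 1/(-6 + 1))/((-2 + 5)²*(-2) + 5)) + 45 = -5*(-5 - 1/(-5))/(3²*(-2) + 5) + 45 = -5*(-5 - 1*(-⅕))/(9*(-2) + 5) + 45 = -5*(-5 + ⅕)/(-18 + 5) + 45 = -(-24)/(-13) + 45 = -(-24)*(-1)/13 + 45 = -5*24/65 + 45 = -24/13 + 45 = 561/13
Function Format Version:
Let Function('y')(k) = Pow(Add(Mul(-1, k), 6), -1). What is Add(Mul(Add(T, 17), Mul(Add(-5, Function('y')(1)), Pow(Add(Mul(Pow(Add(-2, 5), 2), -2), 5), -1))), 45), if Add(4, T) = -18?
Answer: Rational(561, 13) ≈ 43.154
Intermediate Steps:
T = -22 (T = Add(-4, -18) = -22)
Function('y')(k) = Pow(Add(6, Mul(-1, k)), -1)
Add(Mul(Add(T, 17), Mul(Add(-5, Function('y')(1)), Pow(Add(Mul(Pow(Add(-2, 5), 2), -2), 5), -1))), 45) = Add(Mul(Add(-22, 17), Mul(Add(-5, Mul(-1, Pow(Add(-6, 1), -1))), Pow(Add(Mul(Pow(Add(-2, 5), 2), -2), 5), -1))), 45) = Add(Mul(-5, Mul(Add(-5, Mul(-1, Pow(-5, -1))), Pow(Add(Mul(Pow(3, 2), -2), 5), -1))), 45) = Add(Mul(-5, Mul(Add(-5, Mul(-1, Rational(-1, 5))), Pow(Add(Mul(9, -2), 5), -1))), 45) = Add(Mul(-5, Mul(Add(-5, Rational(1, 5)), Pow(Add(-18, 5), -1))), 45) = Add(Mul(-5, Mul(Rational(-24, 5), Pow(-13, -1))), 45) = Add(Mul(-5, Mul(Rational(-24, 5), Rational(-1, 13))), 45) = Add(Mul(-5, Rational(24, 65)), 45) = Add(Rational(-24, 13), 45) = Rational(561, 13)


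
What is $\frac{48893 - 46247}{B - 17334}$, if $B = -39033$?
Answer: $- \frac{294}{6263} \approx -0.046942$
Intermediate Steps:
$\frac{48893 - 46247}{B - 17334} = \frac{48893 - 46247}{-39033 - 17334} = \frac{2646}{-56367} = 2646 \left(- \frac{1}{56367}\right) = - \frac{294}{6263}$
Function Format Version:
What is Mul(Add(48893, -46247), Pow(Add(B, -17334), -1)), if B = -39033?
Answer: Rational(-294, 6263) ≈ -0.046942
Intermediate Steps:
Mul(Add(48893, -46247), Pow(Add(B, -17334), -1)) = Mul(Add(48893, -46247), Pow(Add(-39033, -17334), -1)) = Mul(2646, Pow(-56367, -1)) = Mul(2646, Rational(-1, 56367)) = Rational(-294, 6263)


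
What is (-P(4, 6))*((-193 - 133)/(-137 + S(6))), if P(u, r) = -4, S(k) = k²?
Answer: 1304/101 ≈ 12.911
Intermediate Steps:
(-P(4, 6))*((-193 - 133)/(-137 + S(6))) = (-1*(-4))*((-193 - 133)/(-137 + 6²)) = 4*(-326/(-137 + 36)) = 4*(-326/(-101)) = 4*(-326*(-1/101)) = 4*(326/101) = 1304/101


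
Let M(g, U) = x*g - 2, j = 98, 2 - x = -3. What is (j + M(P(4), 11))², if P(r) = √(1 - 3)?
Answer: 9166 + 960*I*√2 ≈ 9166.0 + 1357.6*I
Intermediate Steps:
x = 5 (x = 2 - 1*(-3) = 2 + 3 = 5)
P(r) = I*√2 (P(r) = √(-2) = I*√2)
M(g, U) = -2 + 5*g (M(g, U) = 5*g - 2 = -2 + 5*g)
(j + M(P(4), 11))² = (98 + (-2 + 5*(I*√2)))² = (98 + (-2 + 5*I*√2))² = (96 + 5*I*√2)²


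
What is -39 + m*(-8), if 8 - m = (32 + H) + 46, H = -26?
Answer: 313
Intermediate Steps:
m = -44 (m = 8 - ((32 - 26) + 46) = 8 - (6 + 46) = 8 - 1*52 = 8 - 52 = -44)
-39 + m*(-8) = -39 - 44*(-8) = -39 + 352 = 313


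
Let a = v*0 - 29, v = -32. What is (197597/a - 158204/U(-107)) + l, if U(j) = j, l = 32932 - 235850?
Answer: -646209517/3103 ≈ -2.0825e+5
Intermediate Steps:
l = -202918
a = -29 (a = -32*0 - 29 = 0 - 29 = -29)
(197597/a - 158204/U(-107)) + l = (197597/(-29) - 158204/(-107)) - 202918 = (197597*(-1/29) - 158204*(-1/107)) - 202918 = (-197597/29 + 158204/107) - 202918 = -16554963/3103 - 202918 = -646209517/3103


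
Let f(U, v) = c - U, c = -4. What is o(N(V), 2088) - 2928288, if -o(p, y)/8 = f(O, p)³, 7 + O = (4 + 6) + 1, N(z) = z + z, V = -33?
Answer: -2924192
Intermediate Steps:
N(z) = 2*z
O = 4 (O = -7 + ((4 + 6) + 1) = -7 + (10 + 1) = -7 + 11 = 4)
f(U, v) = -4 - U
o(p, y) = 4096 (o(p, y) = -8*(-4 - 1*4)³ = -8*(-4 - 4)³ = -8*(-8)³ = -8*(-512) = 4096)
o(N(V), 2088) - 2928288 = 4096 - 2928288 = -2924192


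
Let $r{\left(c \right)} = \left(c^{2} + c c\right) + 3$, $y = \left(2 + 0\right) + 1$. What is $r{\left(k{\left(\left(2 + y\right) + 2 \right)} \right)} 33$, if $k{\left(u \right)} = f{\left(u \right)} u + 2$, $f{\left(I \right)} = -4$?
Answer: $44715$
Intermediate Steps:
$y = 3$ ($y = 2 + 1 = 3$)
$k{\left(u \right)} = 2 - 4 u$ ($k{\left(u \right)} = - 4 u + 2 = 2 - 4 u$)
$r{\left(c \right)} = 3 + 2 c^{2}$ ($r{\left(c \right)} = \left(c^{2} + c^{2}\right) + 3 = 2 c^{2} + 3 = 3 + 2 c^{2}$)
$r{\left(k{\left(\left(2 + y\right) + 2 \right)} \right)} 33 = \left(3 + 2 \left(2 - 4 \left(\left(2 + 3\right) + 2\right)\right)^{2}\right) 33 = \left(3 + 2 \left(2 - 4 \left(5 + 2\right)\right)^{2}\right) 33 = \left(3 + 2 \left(2 - 28\right)^{2}\right) 33 = \left(3 + 2 \left(-26\right)^{2}\right) 33 = \left(3 + 2 \cdot 676\right) 33 = \left(3 + 1352\right) 33 = 1355 \cdot 33 = 44715$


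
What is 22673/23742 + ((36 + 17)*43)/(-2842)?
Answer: 2582162/16868691 ≈ 0.15307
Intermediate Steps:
22673/23742 + ((36 + 17)*43)/(-2842) = 22673*(1/23742) + (53*43)*(-1/2842) = 22673/23742 + 2279*(-1/2842) = 22673/23742 - 2279/2842 = 2582162/16868691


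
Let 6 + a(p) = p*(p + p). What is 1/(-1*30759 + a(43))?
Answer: -1/27067 ≈ -3.6945e-5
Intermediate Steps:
a(p) = -6 + 2*p**2 (a(p) = -6 + p*(p + p) = -6 + p*(2*p) = -6 + 2*p**2)
1/(-1*30759 + a(43)) = 1/(-1*30759 + (-6 + 2*43**2)) = 1/(-30759 + (-6 + 2*1849)) = 1/(-30759 + (-6 + 3698)) = 1/(-30759 + 3692) = 1/(-27067) = -1/27067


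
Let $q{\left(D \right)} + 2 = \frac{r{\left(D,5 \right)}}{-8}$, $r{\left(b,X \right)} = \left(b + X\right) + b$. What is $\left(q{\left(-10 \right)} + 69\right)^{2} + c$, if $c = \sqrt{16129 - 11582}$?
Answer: $\frac{303601}{64} + \sqrt{4547} \approx 4811.2$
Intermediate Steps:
$r{\left(b,X \right)} = X + 2 b$ ($r{\left(b,X \right)} = \left(X + b\right) + b = X + 2 b$)
$q{\left(D \right)} = - \frac{21}{8} - \frac{D}{4}$ ($q{\left(D \right)} = -2 + \frac{5 + 2 D}{-8} = -2 + \left(5 + 2 D\right) \left(- \frac{1}{8}\right) = -2 - \left(\frac{5}{8} + \frac{D}{4}\right) = - \frac{21}{8} - \frac{D}{4}$)
$c = \sqrt{4547} \approx 67.431$
$\left(q{\left(-10 \right)} + 69\right)^{2} + c = \left(\left(- \frac{21}{8} - - \frac{5}{2}\right) + 69\right)^{2} + \sqrt{4547} = \left(\left(- \frac{21}{8} + \frac{5}{2}\right) + 69\right)^{2} + \sqrt{4547} = \left(- \frac{1}{8} + 69\right)^{2} + \sqrt{4547} = \left(\frac{551}{8}\right)^{2} + \sqrt{4547} = \frac{303601}{64} + \sqrt{4547}$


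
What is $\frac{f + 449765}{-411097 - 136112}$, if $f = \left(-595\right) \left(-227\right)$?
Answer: $- \frac{584830}{547209} \approx -1.0688$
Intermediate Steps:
$f = 135065$
$\frac{f + 449765}{-411097 - 136112} = \frac{135065 + 449765}{-411097 - 136112} = \frac{584830}{-547209} = 584830 \left(- \frac{1}{547209}\right) = - \frac{584830}{547209}$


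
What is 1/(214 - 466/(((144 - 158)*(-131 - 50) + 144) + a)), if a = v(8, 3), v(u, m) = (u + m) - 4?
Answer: 2685/574124 ≈ 0.0046767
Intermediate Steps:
v(u, m) = -4 + m + u (v(u, m) = (m + u) - 4 = -4 + m + u)
a = 7 (a = -4 + 3 + 8 = 7)
1/(214 - 466/(((144 - 158)*(-131 - 50) + 144) + a)) = 1/(214 - 466/(((144 - 158)*(-131 - 50) + 144) + 7)) = 1/(214 - 466/((-14*(-181) + 144) + 7)) = 1/(214 - 466/((2534 + 144) + 7)) = 1/(214 - 466/(2678 + 7)) = 1/(214 - 466/2685) = 1/(574124/2685) = 2685/574124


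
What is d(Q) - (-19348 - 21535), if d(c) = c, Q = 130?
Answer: 41013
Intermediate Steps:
d(Q) - (-19348 - 21535) = 130 - (-19348 - 21535) = 130 - 1*(-40883) = 130 + 40883 = 41013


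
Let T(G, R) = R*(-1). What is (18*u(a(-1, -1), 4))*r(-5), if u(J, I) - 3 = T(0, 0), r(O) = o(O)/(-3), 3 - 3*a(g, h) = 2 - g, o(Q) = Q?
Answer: 90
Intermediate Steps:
a(g, h) = ⅓ + g/3 (a(g, h) = 1 - (2 - g)/3 = 1 + (-⅔ + g/3) = ⅓ + g/3)
T(G, R) = -R
r(O) = -O/3 (r(O) = O/(-3) = O*(-⅓) = -O/3)
u(J, I) = 3 (u(J, I) = 3 - 1*0 = 3 + 0 = 3)
(18*u(a(-1, -1), 4))*r(-5) = (18*3)*(-⅓*(-5)) = 54*(5/3) = 90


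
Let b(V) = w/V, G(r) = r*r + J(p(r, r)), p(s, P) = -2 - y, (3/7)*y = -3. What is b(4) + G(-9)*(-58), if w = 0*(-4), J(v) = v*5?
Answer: -6148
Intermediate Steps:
y = -7 (y = (7/3)*(-3) = -7)
p(s, P) = 5 (p(s, P) = -2 - 1*(-7) = -2 + 7 = 5)
J(v) = 5*v
w = 0
G(r) = 25 + r**2 (G(r) = r*r + 5*5 = r**2 + 25 = 25 + r**2)
b(V) = 0 (b(V) = 0/V = 0)
b(4) + G(-9)*(-58) = 0 + (25 + (-9)**2)*(-58) = 0 + (25 + 81)*(-58) = 0 + 106*(-58) = 0 - 6148 = -6148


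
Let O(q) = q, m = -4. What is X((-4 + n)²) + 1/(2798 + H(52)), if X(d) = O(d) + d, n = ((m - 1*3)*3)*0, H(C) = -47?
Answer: 88033/2751 ≈ 32.000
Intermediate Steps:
n = 0 (n = ((-4 - 1*3)*3)*0 = ((-4 - 3)*3)*0 = -7*3*0 = -21*0 = 0)
X(d) = 2*d (X(d) = d + d = 2*d)
X((-4 + n)²) + 1/(2798 + H(52)) = 2*(-4 + 0)² + 1/(2798 - 47) = 2*(-4)² + 1/2751 = 2*16 + 1/2751 = 32 + 1/2751 = 88033/2751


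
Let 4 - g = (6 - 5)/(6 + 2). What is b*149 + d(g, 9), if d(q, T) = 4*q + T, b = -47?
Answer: -13957/2 ≈ -6978.5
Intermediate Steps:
g = 31/8 (g = 4 - (6 - 5)/(6 + 2) = 4 - 1/8 = 31/8 ≈ 3.8750)
d(q, T) = T + 4*q
b*149 + d(g, 9) = -47*149 + (9 + 4*(31/8)) = -7003 + (9 + 31/2) = -7003 + 49/2 = -13957/2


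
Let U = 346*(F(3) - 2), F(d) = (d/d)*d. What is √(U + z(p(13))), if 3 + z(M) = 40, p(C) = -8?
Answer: √383 ≈ 19.570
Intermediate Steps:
z(M) = 37 (z(M) = -3 + 40 = 37)
F(d) = d (F(d) = 1*d = d)
U = 346 (U = 346*(3 - 2) = 346*1 = 346)
√(U + z(p(13))) = √(346 + 37) = √383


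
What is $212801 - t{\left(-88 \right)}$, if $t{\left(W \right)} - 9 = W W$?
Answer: $205048$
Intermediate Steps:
$t{\left(W \right)} = 9 + W^{2}$ ($t{\left(W \right)} = 9 + W W = 9 + W^{2}$)
$212801 - t{\left(-88 \right)} = 212801 - \left(9 + \left(-88\right)^{2}\right) = 212801 - \left(9 + 7744\right) = 212801 - 7753 = 205048$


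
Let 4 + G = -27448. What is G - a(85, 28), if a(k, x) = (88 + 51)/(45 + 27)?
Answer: -1976683/72 ≈ -27454.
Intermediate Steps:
G = -27452 (G = -4 - 27448 = -27452)
a(k, x) = 139/72
G - a(85, 28) = -27452 - 1*139/72 = -27452 - 139/72 = -1976683/72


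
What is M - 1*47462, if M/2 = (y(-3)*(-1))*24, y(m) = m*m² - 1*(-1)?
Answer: -46214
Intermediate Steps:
y(m) = 1 + m³ (y(m) = m³ + 1 = 1 + m³)
M = 1248 (M = 2*(((1 + (-3)³)*(-1))*24) = 2*(((1 - 27)*(-1))*24) = 2*(-26*(-1)*24) = 2*(26*24) = 2*624 = 1248)
M - 1*47462 = 1248 - 1*47462 = 1248 - 47462 = -46214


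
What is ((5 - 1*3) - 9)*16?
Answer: -112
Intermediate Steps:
((5 - 1*3) - 9)*16 = ((5 - 3) - 9)*16 = (2 - 9)*16 = -7*16 = -112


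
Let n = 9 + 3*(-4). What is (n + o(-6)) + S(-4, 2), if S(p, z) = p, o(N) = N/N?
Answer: -6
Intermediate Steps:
o(N) = 1
n = -3 (n = 9 - 12 = -3)
(n + o(-6)) + S(-4, 2) = (-3 + 1) - 4 = -2 - 4 = -6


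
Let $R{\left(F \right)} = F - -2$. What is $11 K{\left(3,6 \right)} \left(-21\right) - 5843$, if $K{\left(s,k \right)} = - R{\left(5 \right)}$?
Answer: $-4226$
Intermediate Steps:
$R{\left(F \right)} = 2 + F$ ($R{\left(F \right)} = F + 2 = 2 + F$)
$K{\left(s,k \right)} = -7$ ($K{\left(s,k \right)} = - (2 + 5) = \left(-1\right) 7 = -7$)
$11 K{\left(3,6 \right)} \left(-21\right) - 5843 = 11 \left(-7\right) \left(-21\right) - 5843 = \left(-77\right) \left(-21\right) - 5843 = 1617 - 5843 = -4226$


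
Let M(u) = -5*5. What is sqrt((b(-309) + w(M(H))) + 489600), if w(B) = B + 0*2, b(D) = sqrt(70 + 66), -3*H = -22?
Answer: sqrt(489575 + 2*sqrt(34)) ≈ 699.71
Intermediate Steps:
H = 22/3 (H = -1/3*(-22) = 22/3 ≈ 7.3333)
M(u) = -25
b(D) = 2*sqrt(34) (b(D) = sqrt(136) = 2*sqrt(34))
w(B) = B (w(B) = B + 0 = B)
sqrt((b(-309) + w(M(H))) + 489600) = sqrt((2*sqrt(34) - 25) + 489600) = sqrt((-25 + 2*sqrt(34)) + 489600) = sqrt(489575 + 2*sqrt(34))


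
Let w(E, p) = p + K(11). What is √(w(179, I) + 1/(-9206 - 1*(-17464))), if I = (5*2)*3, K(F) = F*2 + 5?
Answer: √3887098406/8258 ≈ 7.5498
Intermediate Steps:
K(F) = 5 + 2*F (K(F) = 2*F + 5 = 5 + 2*F)
I = 30 (I = 10*3 = 30)
w(E, p) = 27 + p (w(E, p) = p + (5 + 2*11) = p + (5 + 22) = p + 27 = 27 + p)
√(w(179, I) + 1/(-9206 - 1*(-17464))) = √((27 + 30) + 1/(-9206 - 1*(-17464))) = √(57 + 1/(-9206 + 17464)) = √(57 + 1/8258) = √(470707/8258) = √3887098406/8258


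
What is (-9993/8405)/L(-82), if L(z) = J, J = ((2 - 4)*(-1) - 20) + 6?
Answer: 3331/33620 ≈ 0.099078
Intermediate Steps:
J = -12 (J = (-2*(-1) - 20) + 6 = (2 - 20) + 6 = -18 + 6 = -12)
L(z) = -12
(-9993/8405)/L(-82) = -9993/8405/(-12) = -9993*1/8405*(-1/12) = -9993/8405*(-1/12) = 3331/33620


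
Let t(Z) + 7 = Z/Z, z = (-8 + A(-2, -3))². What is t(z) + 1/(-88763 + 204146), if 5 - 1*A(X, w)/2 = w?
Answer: -692297/115383 ≈ -6.0000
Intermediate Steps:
A(X, w) = 10 - 2*w
z = 64 (z = (-8 + (10 - 2*(-3)))² = (-8 + (10 + 6))² = (-8 + 16)² = 8² = 64)
t(Z) = -6 (t(Z) = -7 + Z/Z = -7 + 1 = -6)
t(z) + 1/(-88763 + 204146) = -6 + 1/(-88763 + 204146) = -6 + 1/115383 = -692297/115383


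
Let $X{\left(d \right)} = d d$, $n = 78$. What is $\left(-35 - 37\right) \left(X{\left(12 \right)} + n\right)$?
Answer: $-15984$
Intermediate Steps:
$X{\left(d \right)} = d^{2}$
$\left(-35 - 37\right) \left(X{\left(12 \right)} + n\right) = \left(-35 - 37\right) \left(12^{2} + 78\right) = \left(-35 - 37\right) \left(144 + 78\right) = \left(-72\right) 222 = -15984$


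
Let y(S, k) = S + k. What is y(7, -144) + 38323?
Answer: 38186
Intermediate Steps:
y(7, -144) + 38323 = (7 - 144) + 38323 = -137 + 38323 = 38186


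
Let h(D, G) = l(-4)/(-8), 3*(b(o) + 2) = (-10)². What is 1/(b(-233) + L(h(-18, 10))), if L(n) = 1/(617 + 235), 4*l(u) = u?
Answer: 284/8899 ≈ 0.031914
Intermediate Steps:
l(u) = u/4
b(o) = 94/3 (b(o) = -2 + (⅓)*(-10)² = -2 + (⅓)*100 = -2 + 100/3 = 94/3)
h(D, G) = ⅛ (h(D, G) = ((¼)*(-4))/(-8) = -1*(-⅛) = ⅛)
L(n) = 1/852
1/(b(-233) + L(h(-18, 10))) = 1/(94/3 + 1/852) = 1/(8899/284) = 284/8899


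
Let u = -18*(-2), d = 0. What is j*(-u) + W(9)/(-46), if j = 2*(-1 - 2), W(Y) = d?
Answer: 216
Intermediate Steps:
W(Y) = 0
j = -6 (j = 2*(-3) = -6)
u = 36
j*(-u) + W(9)/(-46) = -(-6)*36 + 0/(-46) = -6*(-36) + 0*(-1/46) = 216 + 0 = 216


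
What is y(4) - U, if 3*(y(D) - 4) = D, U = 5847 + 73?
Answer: -17744/3 ≈ -5914.7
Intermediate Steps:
U = 5920
y(D) = 4 + D/3
y(4) - U = (4 + (1/3)*4) - 1*5920 = (4 + 4/3) - 5920 = 16/3 - 5920 = -17744/3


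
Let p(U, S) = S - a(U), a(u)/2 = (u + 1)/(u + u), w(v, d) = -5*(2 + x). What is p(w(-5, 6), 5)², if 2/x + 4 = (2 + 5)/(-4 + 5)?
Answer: 26569/1600 ≈ 16.606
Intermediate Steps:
x = ⅔ (x = 2/(-4 + (2 + 5)/(-4 + 5)) = 2/(-4 + 7/1) = 2/(-4 + 7*1) = 2/(-4 + 7) = 2/3 = 2*(⅓) = ⅔ ≈ 0.66667)
w(v, d) = -40/3 (w(v, d) = -5*(2 + ⅔) = -5*8/3 = -40/3)
a(u) = (1 + u)/u (a(u) = 2*((u + 1)/(u + u)) = 2*((1 + u)/((2*u))) = 2*((1 + u)*(1/(2*u))) = 2*((1 + u)/(2*u)) = (1 + u)/u)
p(U, S) = S - (1 + U)/U
p(w(-5, 6), 5)² = (-1 + 5 - 1/(-40/3))² = (-1 + 5 - 1*(-3/40))² = (-1 + 5 + 3/40)² = (163/40)² = 26569/1600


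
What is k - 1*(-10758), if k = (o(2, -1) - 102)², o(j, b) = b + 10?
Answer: 19407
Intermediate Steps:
o(j, b) = 10 + b
k = 8649 (k = ((10 - 1) - 102)² = (9 - 102)² = (-93)² = 8649)
k - 1*(-10758) = 8649 - 1*(-10758) = 8649 + 10758 = 19407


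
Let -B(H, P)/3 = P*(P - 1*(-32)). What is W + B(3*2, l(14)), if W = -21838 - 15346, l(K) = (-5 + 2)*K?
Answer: -38444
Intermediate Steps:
l(K) = -3*K
B(H, P) = -3*P*(32 + P) (B(H, P) = -3*P*(P - 1*(-32)) = -3*P*(P + 32) = -3*P*(32 + P))
W = -37184
W + B(3*2, l(14)) = -37184 - 3*(-3*14)*(32 - 3*14) = -37184 - 3*(-42)*(32 - 42) = -37184 - 3*(-42)*(-10) = -37184 - 1260 = -38444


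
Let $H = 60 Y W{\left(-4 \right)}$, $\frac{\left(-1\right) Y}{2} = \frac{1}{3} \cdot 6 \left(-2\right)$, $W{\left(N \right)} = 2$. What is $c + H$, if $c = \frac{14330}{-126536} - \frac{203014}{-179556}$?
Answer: $\frac{2729325204673}{2840037252} \approx 961.02$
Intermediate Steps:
$Y = 8$ ($Y = - 2 \cdot \frac{1}{3} \cdot 6 \left(-2\right) = - 2 \cdot 2 \left(-2\right) = \left(-2\right) \left(-4\right) = 8$)
$H = 960$ ($H = 60 \cdot 8 \cdot 2 = 480 \cdot 2 = 960$)
$c = \frac{2889442753}{2840037252}$ ($c = 14330 \left(- \frac{1}{126536}\right) - - \frac{101507}{89778} = - \frac{7165}{63268} + \frac{101507}{89778} = \frac{2889442753}{2840037252} \approx 1.0174$)
$c + H = \frac{2889442753}{2840037252} + 960 = \frac{2729325204673}{2840037252}$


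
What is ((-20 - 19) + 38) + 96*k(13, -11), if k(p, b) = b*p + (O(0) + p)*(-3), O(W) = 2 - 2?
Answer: -17473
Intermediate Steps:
O(W) = 0
k(p, b) = -3*p + b*p (k(p, b) = b*p + (0 + p)*(-3) = b*p + p*(-3) = b*p - 3*p = -3*p + b*p)
((-20 - 19) + 38) + 96*k(13, -11) = ((-20 - 19) + 38) + 96*(13*(-3 - 11)) = (-39 + 38) + 96*(13*(-14)) = -1 + 96*(-182) = -1 - 17472 = -17473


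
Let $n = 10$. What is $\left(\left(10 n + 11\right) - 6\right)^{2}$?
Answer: $11025$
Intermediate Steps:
$\left(\left(10 n + 11\right) - 6\right)^{2} = \left(\left(10 \cdot 10 + 11\right) - 6\right)^{2} = \left(\left(100 + 11\right) - 6\right)^{2} = \left(111 - 6\right)^{2} = 105^{2} = 11025$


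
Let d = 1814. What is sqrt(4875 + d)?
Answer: sqrt(6689) ≈ 81.786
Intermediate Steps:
sqrt(4875 + d) = sqrt(4875 + 1814) = sqrt(6689)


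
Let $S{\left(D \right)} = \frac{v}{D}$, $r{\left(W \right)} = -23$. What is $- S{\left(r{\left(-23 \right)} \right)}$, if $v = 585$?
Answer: $\frac{585}{23} \approx 25.435$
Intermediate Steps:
$S{\left(D \right)} = \frac{585}{D}$
$- S{\left(r{\left(-23 \right)} \right)} = - \frac{585}{-23} = - \frac{585 \left(-1\right)}{23} = \left(-1\right) \left(- \frac{585}{23}\right) = \frac{585}{23}$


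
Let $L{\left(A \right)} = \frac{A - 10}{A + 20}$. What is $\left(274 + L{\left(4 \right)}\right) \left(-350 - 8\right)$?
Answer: $- \frac{196005}{2} \approx -98003.0$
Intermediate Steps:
$L{\left(A \right)} = \frac{-10 + A}{20 + A}$
$\left(274 + L{\left(4 \right)}\right) \left(-350 - 8\right) = \left(274 + \frac{-10 + 4}{20 + 4}\right) \left(-350 - 8\right) = \left(274 + \frac{1}{24} \left(-6\right)\right) \left(-358\right) = \left(274 - \frac{1}{4}\right) \left(-358\right) = \frac{1095}{4} \left(-358\right) = - \frac{196005}{2}$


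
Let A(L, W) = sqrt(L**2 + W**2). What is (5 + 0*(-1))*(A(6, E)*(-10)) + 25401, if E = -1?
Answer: 25401 - 50*sqrt(37) ≈ 25097.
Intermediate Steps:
(5 + 0*(-1))*(A(6, E)*(-10)) + 25401 = (5 + 0*(-1))*(sqrt(6**2 + (-1)**2)*(-10)) + 25401 = (5 + 0)*(sqrt(36 + 1)*(-10)) + 25401 = 5*(sqrt(37)*(-10)) + 25401 = 5*(-10*sqrt(37)) + 25401 = -50*sqrt(37) + 25401 = 25401 - 50*sqrt(37)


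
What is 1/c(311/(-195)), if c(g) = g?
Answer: -195/311 ≈ -0.62701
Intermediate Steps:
1/c(311/(-195)) = 1/(311/(-195)) = 1/(311*(-1/195)) = 1/(-311/195) = -195/311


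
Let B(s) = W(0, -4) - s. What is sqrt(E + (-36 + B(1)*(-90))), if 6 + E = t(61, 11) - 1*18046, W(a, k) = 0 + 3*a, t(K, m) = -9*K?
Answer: I*sqrt(18547) ≈ 136.19*I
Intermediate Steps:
W(a, k) = 3*a
B(s) = -s (B(s) = 3*0 - s = 0 - s = -s)
E = -18601 (E = -6 + (-9*61 - 1*18046) = -6 + (-549 - 18046) = -6 - 18595 = -18601)
sqrt(E + (-36 + B(1)*(-90))) = sqrt(-18601 + (-36 - 1*1*(-90))) = sqrt(-18601 + (-36 - 1*(-90))) = sqrt(-18601 + (-36 + 90)) = sqrt(-18601 + 54) = sqrt(-18547) = I*sqrt(18547)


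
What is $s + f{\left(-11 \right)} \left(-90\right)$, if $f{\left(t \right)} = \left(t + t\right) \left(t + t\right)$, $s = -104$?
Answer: $-43664$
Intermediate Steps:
$f{\left(t \right)} = 4 t^{2}$ ($f{\left(t \right)} = 2 t 2 t = 4 t^{2}$)
$s + f{\left(-11 \right)} \left(-90\right) = -104 + 4 \left(-11\right)^{2} \left(-90\right) = -104 + 4 \cdot 121 \left(-90\right) = -104 + 484 \left(-90\right) = -104 - 43560 = -43664$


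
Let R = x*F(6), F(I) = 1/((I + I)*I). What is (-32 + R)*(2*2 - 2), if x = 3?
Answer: -767/12 ≈ -63.917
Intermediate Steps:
F(I) = 1/(2*I²) (F(I) = 1/(((2*I))*I) = (1/(2*I))/I = 1/(2*I²))
R = 1/24 (R = 3*((½)/6²) = 3*((½)*(1/36)) = 3*(1/72) = 1/24 ≈ 0.041667)
(-32 + R)*(2*2 - 2) = (-32 + 1/24)*(2*2 - 2) = -767*(4 - 2)/24 = -767/24*2 = -767/12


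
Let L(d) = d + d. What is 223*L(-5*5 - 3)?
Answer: -12488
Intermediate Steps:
L(d) = 2*d
223*L(-5*5 - 3) = 223*(2*(-5*5 - 3)) = 223*(2*(-25 - 3)) = 223*(2*(-28)) = 223*(-56) = -12488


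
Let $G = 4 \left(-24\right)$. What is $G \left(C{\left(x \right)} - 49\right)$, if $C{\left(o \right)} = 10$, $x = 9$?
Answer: $3744$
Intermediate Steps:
$G = -96$
$G \left(C{\left(x \right)} - 49\right) = - 96 \left(10 - 49\right) = \left(-96\right) \left(-39\right) = 3744$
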